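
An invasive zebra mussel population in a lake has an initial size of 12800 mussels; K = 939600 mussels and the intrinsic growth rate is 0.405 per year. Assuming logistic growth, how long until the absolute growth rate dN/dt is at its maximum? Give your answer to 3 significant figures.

10.6 years

Logistic growth is fastest at N = K/2 = 469800.
A = (K − N₀)/N₀ = 72.406. Set K/(1 + A·e^(−rt)) = K/2 → A·e^(−rt) = 1.
e^(−0.405t) = 1/72.406 = 0.013811, so t = ln(72.406)/0.405 = 4.2823/0.405 = 10.574.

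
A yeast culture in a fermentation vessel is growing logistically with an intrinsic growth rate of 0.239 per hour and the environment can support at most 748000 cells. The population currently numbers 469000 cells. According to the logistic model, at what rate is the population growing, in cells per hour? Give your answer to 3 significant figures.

41800 cells per hour

dN/dt = rN(1 − N/K) = 0.239 × 469000 × (1 − 469000/748000).
1 − 469000/748000 = 0.37299; dN/dt = 0.239 × 469000 × 0.37299 = 41809.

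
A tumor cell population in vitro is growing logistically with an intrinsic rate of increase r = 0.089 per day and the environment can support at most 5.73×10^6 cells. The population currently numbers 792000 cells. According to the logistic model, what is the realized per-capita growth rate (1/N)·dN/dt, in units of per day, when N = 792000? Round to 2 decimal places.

(1/N)·dN/dt = r(1 − N/K) = 0.089 × (1 − 792000/5.73×10^6).
= 0.089 × 0.86178 = 0.076698.

0.08 per day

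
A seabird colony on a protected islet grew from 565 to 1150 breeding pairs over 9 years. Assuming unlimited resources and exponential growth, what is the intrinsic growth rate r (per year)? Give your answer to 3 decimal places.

0.079 per year

From N(t) = N₀·e^(rt): e^(r·9) = 1150/565 = 2.0354.
r·9 = ln(2.0354) = 0.71069, so r = 0.71069/9 = 0.078966.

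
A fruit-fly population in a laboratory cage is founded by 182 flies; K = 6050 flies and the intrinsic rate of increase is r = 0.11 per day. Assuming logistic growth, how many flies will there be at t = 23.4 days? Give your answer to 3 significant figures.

1750 flies

A = (K − N₀)/N₀ = (6050 − 182)/182 = 32.242.
N(t) = K/(1 + A·e^(−rt)) = 6050/(1 + 32.242×e^(−0.11×23.4)).
e^(−2.574) = 0.07623; denominator = 1 + 32.242×0.07623 = 3.4578.
N = 6050/3.4578 = 1749.67.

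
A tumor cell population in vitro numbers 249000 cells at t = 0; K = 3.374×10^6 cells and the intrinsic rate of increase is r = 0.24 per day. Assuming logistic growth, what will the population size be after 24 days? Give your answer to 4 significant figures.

A = (K − N₀)/N₀ = (3.374×10^6 − 249000)/249000 = 12.55.
N(t) = K/(1 + A·e^(−rt)) = 3.374×10^6/(1 + 12.55×e^(−0.24×24)).
e^(−5.76) = 0.0031511; denominator = 1 + 12.55×0.0031511 = 1.0395.
N = 3.374×10^6/1.0395 = 3.245644×10^6.

3246000 cells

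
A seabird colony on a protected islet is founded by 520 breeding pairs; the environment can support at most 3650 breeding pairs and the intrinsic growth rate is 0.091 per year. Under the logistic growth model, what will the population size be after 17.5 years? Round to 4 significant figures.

A = (K − N₀)/N₀ = (3650 − 520)/520 = 6.0192.
N(t) = K/(1 + A·e^(−rt)) = 3650/(1 + 6.0192×e^(−0.091×17.5)).
e^(−1.593) = 0.20342; denominator = 1 + 6.0192×0.20342 = 2.2244.
N = 3650/2.2244 = 1640.88.

1641 breeding pairs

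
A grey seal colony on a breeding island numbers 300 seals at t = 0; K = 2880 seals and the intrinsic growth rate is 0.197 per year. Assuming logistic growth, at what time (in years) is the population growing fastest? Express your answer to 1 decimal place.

10.9 years

Logistic growth is fastest at N = K/2 = 1440.
A = (K − N₀)/N₀ = 8.6. Set K/(1 + A·e^(−rt)) = K/2 → A·e^(−rt) = 1.
e^(−0.197t) = 1/8.6 = 0.116279, so t = ln(8.6)/0.197 = 2.1518/0.197 = 10.923.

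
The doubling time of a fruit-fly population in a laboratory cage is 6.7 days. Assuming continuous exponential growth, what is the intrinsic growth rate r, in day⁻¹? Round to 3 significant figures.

0.103 per day

r = ln(2)/t_d = 0.6931/6.7 = 0.10345.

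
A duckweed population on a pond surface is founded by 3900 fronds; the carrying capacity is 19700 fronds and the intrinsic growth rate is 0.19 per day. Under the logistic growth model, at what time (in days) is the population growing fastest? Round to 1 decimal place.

7.4 days

Logistic growth is fastest at N = K/2 = 9850.
A = (K − N₀)/N₀ = 4.0513. Set K/(1 + A·e^(−rt)) = K/2 → A·e^(−rt) = 1.
e^(−0.19t) = 1/4.0513 = 0.246835, so t = ln(4.0513)/0.19 = 1.399/0.19 = 7.3633.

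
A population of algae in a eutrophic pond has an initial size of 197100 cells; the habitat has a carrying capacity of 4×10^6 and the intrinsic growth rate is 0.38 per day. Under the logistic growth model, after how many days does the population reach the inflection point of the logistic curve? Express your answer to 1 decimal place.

7.8 days

Logistic growth is fastest at N = K/2 = 2×10^6.
A = (K − N₀)/N₀ = 19.294. Set K/(1 + A·e^(−rt)) = K/2 → A·e^(−rt) = 1.
e^(−0.38t) = 1/19.294 = 0.0518289, so t = ln(19.294)/0.38 = 2.9598/0.38 = 7.789.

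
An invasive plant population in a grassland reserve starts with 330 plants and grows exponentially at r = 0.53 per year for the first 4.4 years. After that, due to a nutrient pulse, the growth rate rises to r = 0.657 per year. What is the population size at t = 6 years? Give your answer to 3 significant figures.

Phase 1: N(4.4) = 330·e^(0.53×4.4) = 330·e^2.332 = 3398.51.
Phase 2 runs for 6 − 4.4 = 1.6 years at r = 0.657.
N(6) = 3398.51·e^(0.657×1.6) = 3398.51·e^1.051 = 9723.42.

9720 plants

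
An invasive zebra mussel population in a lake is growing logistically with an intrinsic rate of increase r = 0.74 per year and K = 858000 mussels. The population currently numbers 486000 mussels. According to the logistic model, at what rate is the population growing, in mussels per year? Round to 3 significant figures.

156000 mussels per year

dN/dt = rN(1 − N/K) = 0.74 × 486000 × (1 − 486000/858000).
1 − 486000/858000 = 0.43357; dN/dt = 0.74 × 486000 × 0.43357 = 1.55928×10^5.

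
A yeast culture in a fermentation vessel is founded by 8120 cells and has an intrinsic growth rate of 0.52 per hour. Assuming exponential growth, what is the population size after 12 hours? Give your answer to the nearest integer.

4164411 cells

N(t) = N₀·e^(rt) = 8120 × e^(0.52×12) = 8120 × e^6.24.
e^6.24 ≈ 512.86, so N ≈ 8120 × 512.86 = 4.164411×10^6.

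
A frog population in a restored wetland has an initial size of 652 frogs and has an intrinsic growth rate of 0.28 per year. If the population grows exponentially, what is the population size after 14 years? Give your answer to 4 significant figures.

N(t) = N₀·e^(rt) = 652 × e^(0.28×14) = 652 × e^3.92.
e^3.92 ≈ 50.4, so N ≈ 652 × 50.4 = 32861.1.

32860 frogs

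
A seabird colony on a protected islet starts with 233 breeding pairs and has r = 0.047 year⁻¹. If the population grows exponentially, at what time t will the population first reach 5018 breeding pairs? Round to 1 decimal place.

Set N₀·e^(rt) = 5018: e^(0.047·t) = 5018/233 = 21.536.
0.047·t = ln(21.536) = 3.0697, so t = 3.0697/0.047 = 65.314.

65.3 years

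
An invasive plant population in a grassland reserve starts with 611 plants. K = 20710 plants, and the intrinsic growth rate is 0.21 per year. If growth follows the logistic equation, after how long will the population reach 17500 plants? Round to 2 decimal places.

24.71 years

A = (K − N₀)/N₀ = (20710 − 611)/611 = 32.895.
Solve 20710/(1 + 32.895·e^(−0.21t)) = 17500: 1 + 32.895·e^(−0.21t) = 1.1834, so e^(−0.21t) = 0.00557614.
−0.21·t = ln(0.00557614) = -5.1893, so t = 5.1893/0.21 = 24.711.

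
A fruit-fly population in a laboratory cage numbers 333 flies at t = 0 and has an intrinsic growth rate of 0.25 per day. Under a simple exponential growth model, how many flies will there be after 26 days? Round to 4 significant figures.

N(t) = N₀·e^(rt) = 333 × e^(0.25×26) = 333 × e^6.5.
e^6.5 ≈ 665.14, so N ≈ 333 × 665.14 = 221492.

221500 flies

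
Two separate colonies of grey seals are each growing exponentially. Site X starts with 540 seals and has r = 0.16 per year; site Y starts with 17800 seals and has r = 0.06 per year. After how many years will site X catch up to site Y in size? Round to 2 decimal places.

34.95 years

Set 540·e^(0.16t) = 17800·e^(0.06t).
e^((0.16 − 0.06)t) = 17800/540 → e^(0.1·t) = 32.963.
0.1·t = ln(32.963) = 3.4954, so t = 3.4954/0.1 = 34.954.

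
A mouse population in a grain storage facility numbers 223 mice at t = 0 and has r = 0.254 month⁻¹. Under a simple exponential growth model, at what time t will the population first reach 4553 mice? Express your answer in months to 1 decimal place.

Set N₀·e^(rt) = 4553: e^(0.254·t) = 4553/223 = 20.417.
0.254·t = ln(20.417) = 3.0164, so t = 3.0164/0.254 = 11.875.

11.9 months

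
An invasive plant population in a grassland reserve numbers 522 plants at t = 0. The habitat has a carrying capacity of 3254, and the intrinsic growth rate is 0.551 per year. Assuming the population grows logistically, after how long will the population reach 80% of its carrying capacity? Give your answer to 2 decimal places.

A = (K − N₀)/N₀ = (3254 − 522)/522 = 5.2337.
Solve 3254/(1 + 5.2337·e^(−0.551t)) = 2603.2: 1 + 5.2337·e^(−0.551t) = 1.25, so e^(−0.551t) = 0.0477672.
−0.551·t = ln(0.0477672) = -3.0414, so t = 3.0414/0.551 = 5.5198.

5.52 years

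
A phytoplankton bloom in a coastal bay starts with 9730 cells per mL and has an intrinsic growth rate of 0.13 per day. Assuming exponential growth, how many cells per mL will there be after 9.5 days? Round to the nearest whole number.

N(t) = N₀·e^(rt) = 9730 × e^(0.13×9.5) = 9730 × e^1.235.
e^1.235 ≈ 3.4384, so N ≈ 9730 × 3.4384 = 33455.4.

33455 cells per mL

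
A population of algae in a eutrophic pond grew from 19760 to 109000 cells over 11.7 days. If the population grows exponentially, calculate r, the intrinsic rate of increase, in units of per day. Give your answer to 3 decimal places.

0.146 per day

From N(t) = N₀·e^(rt): e^(r·11.7) = 109000/19760 = 5.5162.
r·11.7 = ln(5.5162) = 1.7077, so r = 1.7077/11.7 = 0.14596.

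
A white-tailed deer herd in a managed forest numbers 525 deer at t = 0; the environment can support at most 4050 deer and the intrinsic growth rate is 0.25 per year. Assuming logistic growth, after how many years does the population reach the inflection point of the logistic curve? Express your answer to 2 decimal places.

7.62 years

Logistic growth is fastest at N = K/2 = 2025.
A = (K − N₀)/N₀ = 6.7143. Set K/(1 + A·e^(−rt)) = K/2 → A·e^(−rt) = 1.
e^(−0.25t) = 1/6.7143 = 0.148936, so t = ln(6.7143)/0.25 = 1.9042/0.25 = 7.6169.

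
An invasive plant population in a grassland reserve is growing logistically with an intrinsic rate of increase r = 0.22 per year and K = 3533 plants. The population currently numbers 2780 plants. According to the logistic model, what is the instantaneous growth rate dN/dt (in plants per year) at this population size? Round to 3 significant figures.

dN/dt = rN(1 − N/K) = 0.22 × 2780 × (1 − 2780/3533).
1 − 2780/3533 = 0.21313; dN/dt = 0.22 × 2780 × 0.21313 = 130.35.

130 plants per year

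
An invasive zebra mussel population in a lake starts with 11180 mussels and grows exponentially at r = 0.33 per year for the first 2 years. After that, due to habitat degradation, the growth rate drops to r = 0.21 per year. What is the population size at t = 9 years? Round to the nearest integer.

94078 mussels

Phase 1: N(2) = 11180·e^(0.33×2) = 11180·e^0.66 = 21631.
Phase 2 runs for 9 − 2 = 7 years at r = 0.21.
N(9) = 21631·e^(0.21×7) = 21631·e^1.47 = 94078.2.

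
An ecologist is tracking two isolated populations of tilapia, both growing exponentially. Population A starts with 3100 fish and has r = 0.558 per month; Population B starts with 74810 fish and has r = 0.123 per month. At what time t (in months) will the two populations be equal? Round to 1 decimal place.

7.3 months

Set 3100·e^(0.558t) = 74810·e^(0.123t).
e^((0.558 − 0.123)t) = 74810/3100 → e^(0.435·t) = 24.132.
0.435·t = ln(24.132) = 3.1835, so t = 3.1835/0.435 = 7.3185.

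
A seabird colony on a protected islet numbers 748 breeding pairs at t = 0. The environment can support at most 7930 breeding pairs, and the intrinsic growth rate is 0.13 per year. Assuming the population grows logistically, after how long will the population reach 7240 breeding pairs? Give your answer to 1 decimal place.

A = (K − N₀)/N₀ = (7930 − 748)/748 = 9.6016.
Solve 7930/(1 + 9.6016·e^(−0.13t)) = 7240: 1 + 9.6016·e^(−0.13t) = 1.0953, so e^(−0.13t) = 0.00992583.
−0.13·t = ln(0.00992583) = -4.6126, so t = 4.6126/0.13 = 35.482.

35.5 years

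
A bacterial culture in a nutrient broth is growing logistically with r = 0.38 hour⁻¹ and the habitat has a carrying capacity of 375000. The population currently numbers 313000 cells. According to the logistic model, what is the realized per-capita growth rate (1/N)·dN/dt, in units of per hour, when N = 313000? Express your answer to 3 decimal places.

(1/N)·dN/dt = r(1 − N/K) = 0.38 × (1 − 313000/375000).
= 0.38 × 0.16533 = 0.062827.

0.063 per hour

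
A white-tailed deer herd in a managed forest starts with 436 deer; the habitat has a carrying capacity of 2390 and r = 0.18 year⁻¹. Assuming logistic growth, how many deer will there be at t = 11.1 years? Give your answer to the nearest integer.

A = (K − N₀)/N₀ = (2390 − 436)/436 = 4.4817.
N(t) = K/(1 + A·e^(−rt)) = 2390/(1 + 4.4817×e^(−0.18×11.1)).
e^(−1.998) = 0.13561; denominator = 1 + 4.4817×0.13561 = 1.6077.
N = 2390/1.6077 = 1486.56.

1487 deer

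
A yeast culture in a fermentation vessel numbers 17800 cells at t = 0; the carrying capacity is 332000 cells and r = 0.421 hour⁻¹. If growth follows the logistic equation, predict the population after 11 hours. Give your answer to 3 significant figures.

283000 cells

A = (K − N₀)/N₀ = (332000 − 17800)/17800 = 17.652.
N(t) = K/(1 + A·e^(−rt)) = 332000/(1 + 17.652×e^(−0.421×11)).
e^(−4.631) = 0.009745; denominator = 1 + 17.652×0.009745 = 1.172.
N = 332000/1.172 = 283273.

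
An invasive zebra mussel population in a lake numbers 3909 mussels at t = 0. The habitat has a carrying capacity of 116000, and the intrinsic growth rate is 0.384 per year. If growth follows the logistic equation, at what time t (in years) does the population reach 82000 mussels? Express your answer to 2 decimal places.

A = (K − N₀)/N₀ = (116000 − 3909)/3909 = 28.675.
Solve 116000/(1 + 28.675·e^(−0.384t)) = 82000: 1 + 28.675·e^(−0.384t) = 1.4146, so e^(−0.384t) = 0.0144597.
−0.384·t = ln(0.0144597) = -4.2364, so t = 4.2364/0.384 = 11.032.

11.03 years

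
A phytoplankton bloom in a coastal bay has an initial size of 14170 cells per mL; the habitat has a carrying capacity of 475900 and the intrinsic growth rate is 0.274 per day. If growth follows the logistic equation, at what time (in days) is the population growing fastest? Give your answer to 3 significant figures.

12.7 days

Logistic growth is fastest at N = K/2 = 237950.
A = (K − N₀)/N₀ = 32.585. Set K/(1 + A·e^(−rt)) = K/2 → A·e^(−rt) = 1.
e^(−0.274t) = 1/32.585 = 0.0306889, so t = ln(32.585)/0.274 = 3.4839/0.274 = 12.715.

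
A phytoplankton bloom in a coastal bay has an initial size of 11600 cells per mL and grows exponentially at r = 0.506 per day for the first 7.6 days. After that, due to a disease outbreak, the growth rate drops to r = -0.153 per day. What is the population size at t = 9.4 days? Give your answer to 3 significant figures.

412000 cells per mL

Phase 1: N(7.6) = 11600·e^(0.506×7.6) = 11600·e^3.846 = 542726.
Phase 2 runs for 9.4 − 7.6 = 1.8 days at r = -0.153.
N(9.4) = 542726·e^(-0.153×1.8) = 542726·e^-0.2754 = 412075.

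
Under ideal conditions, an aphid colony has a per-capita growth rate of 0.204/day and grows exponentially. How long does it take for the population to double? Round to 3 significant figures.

Doubling time t_d = ln(2)/r = 0.6931/0.204 = 3.3978.

3.40 days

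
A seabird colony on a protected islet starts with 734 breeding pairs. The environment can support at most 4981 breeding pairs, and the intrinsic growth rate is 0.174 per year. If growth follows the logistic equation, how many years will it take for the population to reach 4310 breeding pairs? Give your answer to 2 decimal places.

20.78 years

A = (K − N₀)/N₀ = (4981 − 734)/734 = 5.7861.
Solve 4981/(1 + 5.7861·e^(−0.174t)) = 4310: 1 + 5.7861·e^(−0.174t) = 1.1557, so e^(−0.174t) = 0.0269066.
−0.174·t = ln(0.0269066) = -3.6154, so t = 3.6154/0.174 = 20.778.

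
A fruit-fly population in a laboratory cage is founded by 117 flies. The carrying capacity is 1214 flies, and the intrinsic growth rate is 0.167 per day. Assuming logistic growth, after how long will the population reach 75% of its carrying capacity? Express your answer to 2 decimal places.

A = (K − N₀)/N₀ = (1214 − 117)/117 = 9.3761.
Solve 1214/(1 + 9.3761·e^(−0.167t)) = 910.5: 1 + 9.3761·e^(−0.167t) = 1.3333, so e^(−0.167t) = 0.0355515.
−0.167·t = ln(0.0355515) = -3.3368, so t = 3.3368/0.167 = 19.981.

19.98 days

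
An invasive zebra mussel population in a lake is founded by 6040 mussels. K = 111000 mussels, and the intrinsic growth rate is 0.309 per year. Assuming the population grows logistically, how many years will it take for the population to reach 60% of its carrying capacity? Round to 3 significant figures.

A = (K − N₀)/N₀ = (111000 − 6040)/6040 = 17.377.
Solve 111000/(1 + 17.377·e^(−0.309t)) = 66600: 1 + 17.377·e^(−0.309t) = 1.6667, so e^(−0.309t) = 0.0383638.
−0.309·t = ln(0.0383638) = -3.2606, so t = 3.2606/0.309 = 10.552.

10.6 years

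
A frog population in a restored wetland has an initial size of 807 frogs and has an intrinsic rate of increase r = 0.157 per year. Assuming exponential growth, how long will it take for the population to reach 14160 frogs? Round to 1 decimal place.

18.2 years

Set N₀·e^(rt) = 14160: e^(0.157·t) = 14160/807 = 17.546.
0.157·t = ln(17.546) = 2.8649, so t = 2.8649/0.157 = 18.247.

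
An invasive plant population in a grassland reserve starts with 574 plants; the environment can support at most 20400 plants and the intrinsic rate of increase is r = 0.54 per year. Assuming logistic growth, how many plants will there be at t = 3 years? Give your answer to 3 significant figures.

A = (K − N₀)/N₀ = (20400 − 574)/574 = 34.54.
N(t) = K/(1 + A·e^(−rt)) = 20400/(1 + 34.54×e^(−0.54×3)).
e^(−1.62) = 0.1979; denominator = 1 + 34.54×0.1979 = 7.8354.
N = 20400/7.8354 = 2603.56.

2600 plants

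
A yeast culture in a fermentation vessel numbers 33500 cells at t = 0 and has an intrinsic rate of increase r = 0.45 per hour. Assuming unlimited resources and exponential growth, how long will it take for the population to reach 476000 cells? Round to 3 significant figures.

5.90 hours

Set N₀·e^(rt) = 476000: e^(0.45·t) = 476000/33500 = 14.209.
0.45·t = ln(14.209) = 2.6539, so t = 2.6539/0.45 = 5.8975.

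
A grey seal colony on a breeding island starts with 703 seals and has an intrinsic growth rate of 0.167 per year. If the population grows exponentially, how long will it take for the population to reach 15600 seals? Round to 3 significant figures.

18.6 years

Set N₀·e^(rt) = 15600: e^(0.167·t) = 15600/703 = 22.191.
0.167·t = ln(22.191) = 3.0997, so t = 3.0997/0.167 = 18.561.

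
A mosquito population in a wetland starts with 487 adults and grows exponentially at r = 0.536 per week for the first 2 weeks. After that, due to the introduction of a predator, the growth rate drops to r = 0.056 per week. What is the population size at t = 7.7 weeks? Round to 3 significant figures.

1960 adults

Phase 1: N(2) = 487·e^(0.536×2) = 487·e^1.072 = 1422.63.
Phase 2 runs for 7.7 − 2 = 5.7 weeks at r = 0.056.
N(7.7) = 1422.63·e^(0.056×5.7) = 1422.63·e^0.3192 = 1957.58.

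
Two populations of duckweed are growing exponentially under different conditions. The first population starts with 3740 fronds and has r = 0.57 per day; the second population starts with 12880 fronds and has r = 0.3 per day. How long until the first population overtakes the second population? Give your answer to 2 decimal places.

Set 3740·e^(0.57t) = 12880·e^(0.3t).
e^((0.57 − 0.3)t) = 12880/3740 → e^(0.27·t) = 3.4439.
0.27·t = ln(3.4439) = 1.2366, so t = 1.2366/0.27 = 4.58.

4.58 days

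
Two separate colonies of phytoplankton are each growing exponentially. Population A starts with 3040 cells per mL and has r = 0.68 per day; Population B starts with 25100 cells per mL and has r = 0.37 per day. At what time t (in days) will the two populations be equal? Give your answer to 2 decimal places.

6.81 days

Set 3040·e^(0.68t) = 25100·e^(0.37t).
e^((0.68 − 0.37)t) = 25100/3040 → e^(0.31·t) = 8.2566.
0.31·t = ln(8.2566) = 2.111, so t = 2.111/0.31 = 6.8097.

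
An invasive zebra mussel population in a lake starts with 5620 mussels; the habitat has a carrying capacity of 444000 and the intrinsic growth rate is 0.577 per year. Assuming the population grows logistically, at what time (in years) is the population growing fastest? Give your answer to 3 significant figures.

Logistic growth is fastest at N = K/2 = 222000.
A = (K − N₀)/N₀ = 78.004. Set K/(1 + A·e^(−rt)) = K/2 → A·e^(−rt) = 1.
e^(−0.577t) = 1/78.004 = 0.0128199, so t = ln(78.004)/0.577 = 4.3568/0.577 = 7.5507.

7.55 years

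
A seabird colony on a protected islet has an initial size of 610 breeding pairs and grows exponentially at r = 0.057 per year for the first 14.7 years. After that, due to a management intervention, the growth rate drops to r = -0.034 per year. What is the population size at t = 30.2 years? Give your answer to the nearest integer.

Phase 1: N(14.7) = 610·e^(0.057×14.7) = 610·e^0.8379 = 1410.02.
Phase 2 runs for 30.2 − 14.7 = 15.5 years at r = -0.034.
N(30.2) = 1410.02·e^(-0.034×15.5) = 1410.02·e^-0.527 = 832.438.

832 breeding pairs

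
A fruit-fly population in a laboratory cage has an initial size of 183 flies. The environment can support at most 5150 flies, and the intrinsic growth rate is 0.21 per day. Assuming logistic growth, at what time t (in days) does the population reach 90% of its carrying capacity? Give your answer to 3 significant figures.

26.2 days

A = (K − N₀)/N₀ = (5150 − 183)/183 = 27.142.
Solve 5150/(1 + 27.142·e^(−0.21t)) = 4635: 1 + 27.142·e^(−0.21t) = 1.1111, so e^(−0.21t) = 0.00409368.
−0.21·t = ln(0.00409368) = -5.4983, so t = 5.4983/0.21 = 26.182.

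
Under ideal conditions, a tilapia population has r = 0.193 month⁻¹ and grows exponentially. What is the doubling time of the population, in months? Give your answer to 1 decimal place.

Doubling time t_d = ln(2)/r = 0.6931/0.193 = 3.5914.

3.6 months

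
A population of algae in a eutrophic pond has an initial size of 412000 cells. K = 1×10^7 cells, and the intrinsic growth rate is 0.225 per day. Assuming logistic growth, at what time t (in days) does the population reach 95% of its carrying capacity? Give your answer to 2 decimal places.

A = (K − N₀)/N₀ = (1×10^7 − 412000)/412000 = 23.272.
Solve 1×10^7/(1 + 23.272·e^(−0.225t)) = 9.5×10^6: 1 + 23.272·e^(−0.225t) = 1.0526, so e^(−0.225t) = 0.0022616.
−0.225·t = ln(0.0022616) = -6.0917, so t = 6.0917/0.225 = 27.074.

27.07 days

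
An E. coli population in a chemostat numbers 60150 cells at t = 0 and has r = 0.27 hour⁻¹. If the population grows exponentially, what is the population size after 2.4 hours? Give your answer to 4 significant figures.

115000 cells

N(t) = N₀·e^(rt) = 60150 × e^(0.27×2.4) = 60150 × e^0.648.
e^0.648 ≈ 1.9117, so N ≈ 60150 × 1.9117 = 114990.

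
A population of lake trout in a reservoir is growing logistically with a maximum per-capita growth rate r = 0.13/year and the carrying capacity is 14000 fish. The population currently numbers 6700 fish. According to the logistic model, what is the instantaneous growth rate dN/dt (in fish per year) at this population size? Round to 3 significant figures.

454 fish per year

dN/dt = rN(1 − N/K) = 0.13 × 6700 × (1 − 6700/14000).
1 − 6700/14000 = 0.52143; dN/dt = 0.13 × 6700 × 0.52143 = 454.16.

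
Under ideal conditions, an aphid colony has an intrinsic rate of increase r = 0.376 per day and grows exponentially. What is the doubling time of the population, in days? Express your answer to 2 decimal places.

Doubling time t_d = ln(2)/r = 0.6931/0.376 = 1.8435.

1.84 days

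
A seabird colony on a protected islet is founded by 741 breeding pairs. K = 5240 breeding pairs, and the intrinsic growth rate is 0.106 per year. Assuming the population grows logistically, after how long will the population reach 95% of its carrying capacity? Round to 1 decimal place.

44.8 years

A = (K − N₀)/N₀ = (5240 − 741)/741 = 6.0715.
Solve 5240/(1 + 6.0715·e^(−0.106t)) = 4978: 1 + 6.0715·e^(−0.106t) = 1.0526, so e^(−0.106t) = 0.00866859.
−0.106·t = ln(0.00866859) = -4.748, so t = 4.748/0.106 = 44.793.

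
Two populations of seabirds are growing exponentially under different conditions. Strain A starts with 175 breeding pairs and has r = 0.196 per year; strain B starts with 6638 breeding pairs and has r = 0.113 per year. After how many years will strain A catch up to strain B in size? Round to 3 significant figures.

43.8 years

Set 175·e^(0.196t) = 6638·e^(0.113t).
e^((0.196 − 0.113)t) = 6638/175 → e^(0.083·t) = 37.931.
0.083·t = ln(37.931) = 3.6358, so t = 3.6358/0.083 = 43.805.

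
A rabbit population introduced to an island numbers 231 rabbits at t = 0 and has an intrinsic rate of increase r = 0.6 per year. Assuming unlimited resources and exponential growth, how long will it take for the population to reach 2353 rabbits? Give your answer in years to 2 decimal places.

3.87 years

Set N₀·e^(rt) = 2353: e^(0.6·t) = 2353/231 = 10.186.
0.6·t = ln(10.186) = 2.321, so t = 2.321/0.6 = 3.8684.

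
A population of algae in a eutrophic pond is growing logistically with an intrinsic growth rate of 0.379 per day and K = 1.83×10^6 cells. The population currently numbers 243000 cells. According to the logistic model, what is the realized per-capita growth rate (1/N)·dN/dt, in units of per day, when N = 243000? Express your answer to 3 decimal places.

0.329 per day

(1/N)·dN/dt = r(1 − N/K) = 0.379 × (1 − 243000/1.83×10^6).
= 0.379 × 0.86721 = 0.32867.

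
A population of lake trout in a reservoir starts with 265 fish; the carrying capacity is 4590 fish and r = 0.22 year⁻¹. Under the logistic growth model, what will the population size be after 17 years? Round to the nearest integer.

A = (K − N₀)/N₀ = (4590 − 265)/265 = 16.321.
N(t) = K/(1 + A·e^(−rt)) = 4590/(1 + 16.321×e^(−0.22×17)).
e^(−3.74) = 0.023754; denominator = 1 + 16.321×0.023754 = 1.3877.
N = 4590/1.3877 = 3307.67.

3308 fish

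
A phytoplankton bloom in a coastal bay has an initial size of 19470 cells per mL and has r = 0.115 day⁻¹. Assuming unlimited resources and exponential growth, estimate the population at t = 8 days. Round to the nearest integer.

N(t) = N₀·e^(rt) = 19470 × e^(0.115×8) = 19470 × e^0.92.
e^0.92 ≈ 2.5093, so N ≈ 19470 × 2.5093 = 48855.9.

48856 cells per mL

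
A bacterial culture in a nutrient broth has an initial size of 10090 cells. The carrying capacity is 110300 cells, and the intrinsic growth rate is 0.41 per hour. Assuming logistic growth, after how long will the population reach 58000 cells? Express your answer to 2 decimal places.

A = (K − N₀)/N₀ = (110300 − 10090)/10090 = 9.9316.
Solve 110300/(1 + 9.9316·e^(−0.41t)) = 58000: 1 + 9.9316·e^(−0.41t) = 1.9017, so e^(−0.41t) = 0.0907933.
−0.41·t = ln(0.0907933) = -2.3992, so t = 2.3992/0.41 = 5.8516.

5.85 hours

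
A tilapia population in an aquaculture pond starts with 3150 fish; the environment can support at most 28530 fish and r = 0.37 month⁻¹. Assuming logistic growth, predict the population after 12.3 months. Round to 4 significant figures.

A = (K − N₀)/N₀ = (28530 − 3150)/3150 = 8.0571.
N(t) = K/(1 + A·e^(−rt)) = 28530/(1 + 8.0571×e^(−0.37×12.3)).
e^(−4.551) = 0.010557; denominator = 1 + 8.0571×0.010557 = 1.0851.
N = 28530/1.0851 = 26293.6.

26290 fish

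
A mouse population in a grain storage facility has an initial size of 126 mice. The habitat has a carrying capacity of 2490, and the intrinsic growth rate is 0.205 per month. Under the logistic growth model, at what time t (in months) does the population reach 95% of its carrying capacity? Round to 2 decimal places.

A = (K − N₀)/N₀ = (2490 − 126)/126 = 18.762.
Solve 2490/(1 + 18.762·e^(−0.205t)) = 2365.5: 1 + 18.762·e^(−0.205t) = 1.0526, so e^(−0.205t) = 0.00280524.
−0.205·t = ln(0.00280524) = -5.8763, so t = 5.8763/0.205 = 28.665.

28.66 months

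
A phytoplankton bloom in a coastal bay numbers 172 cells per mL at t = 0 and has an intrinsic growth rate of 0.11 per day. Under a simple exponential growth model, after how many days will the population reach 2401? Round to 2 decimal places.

23.96 days

Set N₀·e^(rt) = 2401: e^(0.11·t) = 2401/172 = 13.959.
0.11·t = ln(13.959) = 2.6361, so t = 2.6361/0.11 = 23.965.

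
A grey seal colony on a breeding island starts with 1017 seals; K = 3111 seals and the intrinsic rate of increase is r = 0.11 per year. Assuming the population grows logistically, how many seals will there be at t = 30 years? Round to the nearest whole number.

2891 seals

A = (K − N₀)/N₀ = (3111 − 1017)/1017 = 2.059.
N(t) = K/(1 + A·e^(−rt)) = 3111/(1 + 2.059×e^(−0.11×30)).
e^(−3.3) = 0.036883; denominator = 1 + 2.059×0.036883 = 1.0759.
N = 3111/1.0759 = 2891.42.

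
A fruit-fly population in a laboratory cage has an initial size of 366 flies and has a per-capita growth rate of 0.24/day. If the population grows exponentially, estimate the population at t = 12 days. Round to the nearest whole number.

6520 flies

N(t) = N₀·e^(rt) = 366 × e^(0.24×12) = 366 × e^2.88.
e^2.88 ≈ 17.814, so N ≈ 366 × 17.814 = 6520.02.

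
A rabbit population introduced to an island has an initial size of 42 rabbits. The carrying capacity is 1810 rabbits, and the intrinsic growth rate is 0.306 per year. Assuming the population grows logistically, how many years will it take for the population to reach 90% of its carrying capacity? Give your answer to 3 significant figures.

A = (K − N₀)/N₀ = (1810 − 42)/42 = 42.095.
Solve 1810/(1 + 42.095·e^(−0.306t)) = 1629: 1 + 42.095·e^(−0.306t) = 1.1111, so e^(−0.306t) = 0.00263952.
−0.306·t = ln(0.00263952) = -5.9372, so t = 5.9372/0.306 = 19.402.

19.4 years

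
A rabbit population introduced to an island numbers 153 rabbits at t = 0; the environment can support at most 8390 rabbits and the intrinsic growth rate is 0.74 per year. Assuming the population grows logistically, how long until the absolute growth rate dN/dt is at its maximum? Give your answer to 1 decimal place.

Logistic growth is fastest at N = K/2 = 4195.
A = (K − N₀)/N₀ = 53.837. Set K/(1 + A·e^(−rt)) = K/2 → A·e^(−rt) = 1.
e^(−0.74t) = 1/53.837 = 0.0185747, so t = ln(53.837)/0.74 = 3.986/0.74 = 5.3864.

5.4 years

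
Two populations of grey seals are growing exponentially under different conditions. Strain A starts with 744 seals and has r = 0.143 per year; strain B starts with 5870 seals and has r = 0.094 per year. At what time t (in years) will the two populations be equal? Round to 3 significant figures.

Set 744·e^(0.143t) = 5870·e^(0.094t).
e^((0.143 − 0.094)t) = 5870/744 → e^(0.049·t) = 7.8898.
0.049·t = ln(7.8898) = 2.0656, so t = 2.0656/0.049 = 42.154.

42.2 years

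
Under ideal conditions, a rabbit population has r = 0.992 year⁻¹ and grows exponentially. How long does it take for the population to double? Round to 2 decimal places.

0.70 years

Doubling time t_d = ln(2)/r = 0.6931/0.992 = 0.69874.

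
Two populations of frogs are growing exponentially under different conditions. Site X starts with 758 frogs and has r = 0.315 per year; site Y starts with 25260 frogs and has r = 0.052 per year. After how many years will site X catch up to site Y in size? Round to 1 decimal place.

Set 758·e^(0.315t) = 25260·e^(0.052t).
e^((0.315 − 0.052)t) = 25260/758 → e^(0.263·t) = 33.325.
0.263·t = ln(33.325) = 3.5063, so t = 3.5063/0.263 = 13.332.

13.3 years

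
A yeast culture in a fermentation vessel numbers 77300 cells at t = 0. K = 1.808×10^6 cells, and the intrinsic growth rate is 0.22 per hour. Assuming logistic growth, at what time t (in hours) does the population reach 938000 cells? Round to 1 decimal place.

14.5 hours

A = (K − N₀)/N₀ = (1.808×10^6 − 77300)/77300 = 22.389.
Solve 1.808×10^6/(1 + 22.389·e^(−0.22t)) = 938000: 1 + 22.389·e^(−0.22t) = 1.9275, so e^(−0.22t) = 0.0414261.
−0.22·t = ln(0.0414261) = -3.1838, so t = 3.1838/0.22 = 14.472.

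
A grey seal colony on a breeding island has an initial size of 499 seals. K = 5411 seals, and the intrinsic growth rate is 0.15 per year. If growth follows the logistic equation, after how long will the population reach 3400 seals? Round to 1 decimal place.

A = (K − N₀)/N₀ = (5411 − 499)/499 = 9.8437.
Solve 5411/(1 + 9.8437·e^(−0.15t)) = 3400: 1 + 9.8437·e^(−0.15t) = 1.5915, so e^(−0.15t) = 0.0600863.
−0.15·t = ln(0.0600863) = -2.812, so t = 2.812/0.15 = 18.746.

18.7 years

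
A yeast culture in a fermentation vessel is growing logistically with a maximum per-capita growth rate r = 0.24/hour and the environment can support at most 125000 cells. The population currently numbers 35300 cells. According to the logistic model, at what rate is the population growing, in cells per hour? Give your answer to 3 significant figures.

6080 cells per hour

dN/dt = rN(1 − N/K) = 0.24 × 35300 × (1 − 35300/125000).
1 − 35300/125000 = 0.7176; dN/dt = 0.24 × 35300 × 0.7176 = 6079.5.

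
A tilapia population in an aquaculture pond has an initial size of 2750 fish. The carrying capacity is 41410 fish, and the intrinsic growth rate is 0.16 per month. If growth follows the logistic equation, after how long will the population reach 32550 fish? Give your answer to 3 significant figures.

A = (K − N₀)/N₀ = (41410 − 2750)/2750 = 14.058.
Solve 41410/(1 + 14.058·e^(−0.16t)) = 32550: 1 + 14.058·e^(−0.16t) = 1.2722, so e^(−0.16t) = 0.0193621.
−0.16·t = ln(0.0193621) = -3.9444, so t = 3.9444/0.16 = 24.653.

24.7 months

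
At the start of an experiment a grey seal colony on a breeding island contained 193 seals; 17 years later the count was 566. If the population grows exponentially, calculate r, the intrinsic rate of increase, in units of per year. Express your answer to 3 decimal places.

From N(t) = N₀·e^(rt): e^(r·17) = 566/193 = 2.9326.
r·17 = ln(2.9326) = 1.0759, so r = 1.0759/17 = 0.063288.

0.063 per year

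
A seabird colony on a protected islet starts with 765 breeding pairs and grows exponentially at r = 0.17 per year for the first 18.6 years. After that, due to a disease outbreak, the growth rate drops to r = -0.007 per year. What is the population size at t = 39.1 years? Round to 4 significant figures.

15650 breeding pairs

Phase 1: N(18.6) = 765·e^(0.17×18.6) = 765·e^3.162 = 18067.6.
Phase 2 runs for 39.1 − 18.6 = 20.5 years at r = -0.007.
N(39.1) = 18067.6·e^(-0.007×20.5) = 18067.6·e^-0.1435 = 15652.3.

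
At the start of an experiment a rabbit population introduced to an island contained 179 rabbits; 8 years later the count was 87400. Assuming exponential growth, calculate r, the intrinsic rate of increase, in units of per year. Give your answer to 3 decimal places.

From N(t) = N₀·e^(rt): e^(r·8) = 87400/179 = 488.27.
r·8 = ln(488.27) = 6.1909, so r = 6.1909/8 = 0.77386.

0.774 per year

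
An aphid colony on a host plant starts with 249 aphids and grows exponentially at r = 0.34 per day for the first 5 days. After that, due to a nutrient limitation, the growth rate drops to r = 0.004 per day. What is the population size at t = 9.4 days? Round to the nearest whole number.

1387 aphids

Phase 1: N(5) = 249·e^(0.34×5) = 249·e^1.7 = 1363.01.
Phase 2 runs for 9.4 − 5 = 4.4 days at r = 0.004.
N(9.4) = 1363.01·e^(0.004×4.4) = 1363.01·e^0.0176 = 1387.21.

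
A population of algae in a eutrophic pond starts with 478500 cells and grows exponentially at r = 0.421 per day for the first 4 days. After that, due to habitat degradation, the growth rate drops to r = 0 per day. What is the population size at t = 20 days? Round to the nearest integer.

Phase 1: N(4) = 478500·e^(0.421×4) = 478500·e^1.684 = 2.577709×10^6.
Phase 2 runs for 20 − 4 = 16 days at r = 0.
N(20) = 2.577709×10^6·e^(0×16) = 2.577709×10^6·e^-0 = 2.577709×10^6.

2577709 cells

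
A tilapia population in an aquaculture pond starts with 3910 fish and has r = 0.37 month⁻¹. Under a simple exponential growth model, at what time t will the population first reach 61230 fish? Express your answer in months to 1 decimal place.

Set N₀·e^(rt) = 61230: e^(0.37·t) = 61230/3910 = 15.66.
0.37·t = ln(15.66) = 2.7511, so t = 2.7511/0.37 = 7.4354.

7.4 months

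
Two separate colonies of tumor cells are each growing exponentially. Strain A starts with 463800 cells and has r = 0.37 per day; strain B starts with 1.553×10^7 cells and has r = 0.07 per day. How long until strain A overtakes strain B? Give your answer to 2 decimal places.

Set 463800·e^(0.37t) = 1.553×10^7·e^(0.07t).
e^((0.37 − 0.07)t) = 1.553×10^7/463800 → e^(0.3·t) = 33.484.
0.3·t = ln(33.484) = 3.5111, so t = 3.5111/0.3 = 11.704.

11.70 days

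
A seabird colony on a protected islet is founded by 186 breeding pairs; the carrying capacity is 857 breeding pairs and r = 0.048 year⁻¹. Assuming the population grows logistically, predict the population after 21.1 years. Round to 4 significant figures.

A = (K − N₀)/N₀ = (857 − 186)/186 = 3.6075.
N(t) = K/(1 + A·e^(−rt)) = 857/(1 + 3.6075×e^(−0.048×21.1)).
e^(−1.013) = 0.3632; denominator = 1 + 3.6075×0.3632 = 2.3103.
N = 857/2.3103 = 370.955.

371.0 breeding pairs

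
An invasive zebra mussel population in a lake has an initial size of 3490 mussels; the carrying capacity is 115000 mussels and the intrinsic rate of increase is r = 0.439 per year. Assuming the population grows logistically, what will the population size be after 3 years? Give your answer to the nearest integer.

12028 mussels

A = (K − N₀)/N₀ = (115000 − 3490)/3490 = 31.951.
N(t) = K/(1 + A·e^(−rt)) = 115000/(1 + 31.951×e^(−0.439×3)).
e^(−1.317) = 0.26794; denominator = 1 + 31.951×0.26794 = 9.561.
N = 115000/9.561 = 12028.1.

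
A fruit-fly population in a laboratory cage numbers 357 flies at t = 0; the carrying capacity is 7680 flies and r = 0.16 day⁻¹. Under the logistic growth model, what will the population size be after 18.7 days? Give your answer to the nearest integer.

3784 flies

A = (K − N₀)/N₀ = (7680 − 357)/357 = 20.513.
N(t) = K/(1 + A·e^(−rt)) = 7680/(1 + 20.513×e^(−0.16×18.7)).
e^(−2.992) = 0.050187; denominator = 1 + 20.513×0.050187 = 2.0295.
N = 7680/2.0295 = 3784.25.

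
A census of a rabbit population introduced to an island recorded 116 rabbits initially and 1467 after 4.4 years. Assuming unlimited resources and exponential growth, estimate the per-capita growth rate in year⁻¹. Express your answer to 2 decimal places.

From N(t) = N₀·e^(rt): e^(r·4.4) = 1467/116 = 12.647.
r·4.4 = ln(12.647) = 2.5374, so r = 2.5374/4.4 = 0.57668.

0.58 per year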